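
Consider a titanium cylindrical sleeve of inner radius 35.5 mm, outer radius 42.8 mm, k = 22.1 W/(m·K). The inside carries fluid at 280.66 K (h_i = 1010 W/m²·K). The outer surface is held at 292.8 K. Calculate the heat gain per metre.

Q' = 2100 W/m

Treat each layer as a resistance in series:
  R'_conv,in = 1/(2πr h) = 1/(2π·0.0355·1010) = 0.004439 m·K/W
  R'_titanium = ln(0.0428/0.0355)/(2πk) = 0.1870/(2π·22.1) = 0.001347 m·K/W
ΣR = 0.004439 + 0.001347 = 0.005786 m·K/W
Q' = ΔT/ΣR = (280.66 K − 292.8 K)/0.005786 = -2100 W/m
(Negative Q' ⇒ heat flows inward; heat gain = 2100 W/m.)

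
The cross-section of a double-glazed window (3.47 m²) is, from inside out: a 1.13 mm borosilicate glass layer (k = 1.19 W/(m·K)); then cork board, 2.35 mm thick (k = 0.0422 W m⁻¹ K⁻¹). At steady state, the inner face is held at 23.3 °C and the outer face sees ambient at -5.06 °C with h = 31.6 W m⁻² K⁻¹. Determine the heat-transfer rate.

Q = 1110 W

Treat each layer as a resistance in series:
  R_borosilicate glass = L/(kA) = 0.00113/(1.19·3.47) = 2.737×10^-4 K/W
  R_cork board = L/(kA) = 0.00235/(0.0422·3.47) = 0.01605 K/W
  R_conv,out = 1/(hA) = 1/(31.6·3.47) = 0.009120 K/W
ΣR = 2.737×10^-4 + 0.01605 + 0.009120 = 0.02544 K/W
Q = ΔT/ΣR = (23.3 °C − -5.06 °C)/0.02544 = 1110 W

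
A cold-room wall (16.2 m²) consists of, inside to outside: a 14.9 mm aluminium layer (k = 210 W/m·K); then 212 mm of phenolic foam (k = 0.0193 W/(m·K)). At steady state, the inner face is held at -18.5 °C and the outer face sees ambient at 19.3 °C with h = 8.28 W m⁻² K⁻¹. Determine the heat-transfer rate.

Treat each layer as a resistance in series:
  R_aluminium = L/(kA) = 0.0149/(210·16.2) = 4.380×10^-6 K/W
  R_phenolic foam = L/(kA) = 0.212/(0.0193·16.2) = 0.6781 K/W
  R_conv,out = 1/(hA) = 1/(8.28·16.2) = 0.007455 K/W
ΣR = 4.380×10^-6 + 0.6781 + 0.007455 = 0.6856 K/W
Q = ΔT/ΣR = (-18.5 °C − 19.3 °C)/0.6856 = -55.1 W
(Negative Q ⇒ heat flows inward; heat gain = 55.1 W.)

Q = 55.1 W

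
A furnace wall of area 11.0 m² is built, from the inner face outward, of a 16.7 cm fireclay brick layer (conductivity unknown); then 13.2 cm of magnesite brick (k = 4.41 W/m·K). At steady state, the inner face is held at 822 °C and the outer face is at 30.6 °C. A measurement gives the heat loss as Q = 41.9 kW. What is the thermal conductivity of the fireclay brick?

k = 0.939 W/m·K

ΣR = ΔT/Q = |822 − 30.6|/41900 = 0.01889 K/W
Known resistances:
  R_magnesite brick = L/(kA) = 0.132/(4.41·11.0) = 0.002721 K/W
R_fireclay brick = ΣR − ΣR_known = 0.01889 − 0.002721 = 0.01617 K/W
L/(kA) = 0.01617 ⇒ k = 0.167/(0.01617·11.0) = 0.939 W/m·K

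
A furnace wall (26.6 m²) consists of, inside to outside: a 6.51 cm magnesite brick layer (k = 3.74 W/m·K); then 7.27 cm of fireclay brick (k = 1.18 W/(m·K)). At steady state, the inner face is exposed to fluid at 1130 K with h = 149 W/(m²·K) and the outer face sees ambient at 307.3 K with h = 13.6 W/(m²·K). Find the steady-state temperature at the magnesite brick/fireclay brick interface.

Treat each layer as a resistance in series:
  R_conv,in = 1/(hA) = 1/(149·26.6) = 2.523×10^-4 K/W
  R_magnesite brick = L/(kA) = 0.0651/(3.74·26.6) = 6.544×10^-4 K/W
  R_fireclay brick = L/(kA) = 0.0727/(1.18·26.6) = 0.002316 K/W
  R_conv,out = 1/(hA) = 1/(13.6·26.6) = 0.002764 K/W
ΣR = 2.523×10^-4 + 6.544×10^-4 + 0.002316 + 0.002764 = 0.005987 K/W
Q = ΔT/ΣR = (1130 K − 307.3 K)/0.005987 = 1.374×10^5 W
From the inner boundary to the magnesite brick/fireclay brick interface, ΣR_partial = 9.067×10^-4 K/W.
T_interface = T_in − Q·ΣR_partial = 1130 K − (1.374×10^5)(9.067×10^-4) = 1005 K

T = 1005 K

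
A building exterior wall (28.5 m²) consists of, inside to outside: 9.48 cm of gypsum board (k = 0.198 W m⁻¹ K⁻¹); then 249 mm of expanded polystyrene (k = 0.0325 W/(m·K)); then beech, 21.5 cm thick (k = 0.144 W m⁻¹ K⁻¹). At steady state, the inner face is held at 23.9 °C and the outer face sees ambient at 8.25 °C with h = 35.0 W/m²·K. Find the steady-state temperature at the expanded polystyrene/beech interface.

Resistance network (inner→outer):
  R_gypsum board = L/(kA) = 0.0948/(0.198·28.5) = 0.01680 K/W
  R_expanded polystyrene = L/(kA) = 0.249/(0.0325·28.5) = 0.2688 K/W
  R_beech = L/(kA) = 0.215/(0.144·28.5) = 0.05239 K/W
  R_conv,out = 1/(hA) = 1/(35.0·28.5) = 0.001003 K/W
ΣR = 0.01680 + 0.2688 + 0.05239 + 0.001003 = 0.3390 K/W
Q = ΔT/ΣR = (23.9 °C − 8.25 °C)/0.3390 = 46.17 W
From the inner boundary to the expanded polystyrene/beech interface, ΣR_partial = 0.2856 K/W.
T_interface = T_in − Q·ΣR_partial = 23.9 °C − (46.17)(0.2856) = 10.7 °C

T = 10.7 °C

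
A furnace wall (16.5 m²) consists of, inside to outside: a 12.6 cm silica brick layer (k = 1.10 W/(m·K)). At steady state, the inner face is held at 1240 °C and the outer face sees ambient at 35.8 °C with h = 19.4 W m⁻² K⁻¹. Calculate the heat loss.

Q = 1.20×10^5 W

Treat each layer as a resistance in series:
  R_silica brick = L/(kA) = 0.126/(1.10·16.5) = 0.006942 K/W
  R_conv,out = 1/(hA) = 1/(19.4·16.5) = 0.003124 K/W
ΣR = 0.006942 + 0.003124 = 0.01007 K/W
Q = ΔT/ΣR = (1240 °C − 35.8 °C)/0.01007 = 1.20×10^5 W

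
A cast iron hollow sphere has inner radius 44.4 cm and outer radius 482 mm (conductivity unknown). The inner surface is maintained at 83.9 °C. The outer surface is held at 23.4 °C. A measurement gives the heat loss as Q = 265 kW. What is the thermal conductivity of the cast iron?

k = 61.9 W/m·K

ΣR = ΔT/Q = |83.9 − 23.4|/2.65×10^5 = 2.283×10^-4 K/W
(1/r₁−1/r₂)/(4πk) = 2.283×10^-4 ⇒ k = 0.1776/(4π·2.283×10^-4) = 61.9 W/m·K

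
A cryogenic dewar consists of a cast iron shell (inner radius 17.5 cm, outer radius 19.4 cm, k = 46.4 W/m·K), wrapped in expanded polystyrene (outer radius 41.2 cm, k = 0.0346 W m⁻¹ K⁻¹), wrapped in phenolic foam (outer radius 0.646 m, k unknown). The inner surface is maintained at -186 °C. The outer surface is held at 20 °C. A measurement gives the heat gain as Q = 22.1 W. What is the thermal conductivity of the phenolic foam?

k = 0.0230 W/m·K

ΣR = ΔT/Q = |-186 − 20|/22.1 = 9.321 K/W
Known resistances:
  R_cast iron = (1/0.175 − 1/0.194)/(4πk) = 0.5596/(4π·46.4) = 9.598×10^-4 K/W
  R_expanded polystyrene = (1/0.194 − 1/0.412)/(4πk) = 2.727/(4π·0.0346) = 6.273 K/W
R_phenolic foam = ΣR − ΣR_known = 9.321 − 6.274 = 3.047 K/W
(1/r₁−1/r₂)/(4πk) = 3.047 ⇒ k = 0.8792/(4π·3.047) = 0.0230 W/m·K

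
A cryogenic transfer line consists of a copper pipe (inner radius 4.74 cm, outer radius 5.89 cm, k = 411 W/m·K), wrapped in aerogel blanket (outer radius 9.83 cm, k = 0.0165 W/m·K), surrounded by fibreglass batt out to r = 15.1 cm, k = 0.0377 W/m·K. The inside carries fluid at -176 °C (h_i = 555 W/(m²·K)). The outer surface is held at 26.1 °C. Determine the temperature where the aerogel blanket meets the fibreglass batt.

Treat each layer as a resistance in series:
  R'_conv,in = 1/(2πr h) = 1/(2π·0.0474·555) = 0.006050 m·K/W
  R'_copper = ln(0.0589/0.0474)/(2πk) = 0.2172/(2π·411) = 8.412×10^-5 m·K/W
  R'_aerogel blanket = ln(0.0983/0.0589)/(2πk) = 0.5122/(2π·0.0165) = 4.940 m·K/W
  R'_fibreglass batt = ln(0.151/0.0983)/(2πk) = 0.4293/(2π·0.0377) = 1.812 m·K/W
ΣR = 0.006050 + 8.412×10^-5 + 4.940 + 1.812 = 6.758 m·K/W
Q' = ΔT/ΣR = (-176 °C − 26.1 °C)/6.758 = -29.91 W/m
From the inner boundary to the aerogel blanket/fibreglass batt interface, ΣR_partial = 4.946 m·K/W.
T_interface = T_in − Q'·ΣR_partial = -176 °C − (-29.91)(4.946) = -28.1 °C

T = -28.1 °C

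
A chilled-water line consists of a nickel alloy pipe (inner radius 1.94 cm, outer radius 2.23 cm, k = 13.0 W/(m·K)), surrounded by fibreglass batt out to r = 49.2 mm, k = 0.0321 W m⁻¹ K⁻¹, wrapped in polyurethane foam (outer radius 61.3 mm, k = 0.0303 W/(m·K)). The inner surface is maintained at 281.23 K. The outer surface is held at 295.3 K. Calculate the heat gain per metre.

Resistance network (inner→outer):
  R'_nickel alloy = ln(0.0223/0.0194)/(2πk) = 0.1393/(2π·13.0) = 0.001706 m·K/W
  R'_fibreglass batt = ln(0.0492/0.0223)/(2πk) = 0.7913/(2π·0.0321) = 3.923 m·K/W
  R'_polyurethane foam = ln(0.0613/0.0492)/(2πk) = 0.2199/(2π·0.0303) = 1.155 m·K/W
ΣR = 0.001706 + 3.923 + 1.155 = 5.080 m·K/W
Q' = ΔT/ΣR = (281.23 K − 295.3 K)/5.080 = -2.77 W/m
(Negative Q' ⇒ heat flows inward; heat gain = 2.77 W/m.)

Q' = 2.77 W/m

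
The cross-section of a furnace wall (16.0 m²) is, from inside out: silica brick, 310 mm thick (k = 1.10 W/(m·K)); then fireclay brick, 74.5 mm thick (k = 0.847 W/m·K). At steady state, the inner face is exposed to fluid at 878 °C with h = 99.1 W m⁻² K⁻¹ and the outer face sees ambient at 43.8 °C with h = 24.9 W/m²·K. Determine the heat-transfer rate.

Q = 31800 W

Resistance network (inner→outer):
  R_conv,in = 1/(hA) = 1/(99.1·16.0) = 6.307×10^-4 K/W
  R_silica brick = L/(kA) = 0.310/(1.10·16.0) = 0.01761 K/W
  R_fireclay brick = L/(kA) = 0.0745/(0.847·16.0) = 0.005497 K/W
  R_conv,out = 1/(hA) = 1/(24.9·16.0) = 0.002510 K/W
ΣR = 6.307×10^-4 + 0.01761 + 0.005497 + 0.002510 = 0.02625 K/W
Q = ΔT/ΣR = (878 °C − 43.8 °C)/0.02625 = 31800 W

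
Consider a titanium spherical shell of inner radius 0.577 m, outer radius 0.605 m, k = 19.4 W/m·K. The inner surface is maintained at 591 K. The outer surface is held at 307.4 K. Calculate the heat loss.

Q = 4πk·ΔT/(1/r₁ − 1/r₂) = 4π × 19.4 × 283.6 / (1/0.577 − 1/0.605) = 8.62×10^5 W

Q = 862 kW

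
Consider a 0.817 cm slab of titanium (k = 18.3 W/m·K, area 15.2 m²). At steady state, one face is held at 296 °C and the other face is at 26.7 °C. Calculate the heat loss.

Q = kA·ΔT/L = 18.3 × 15.2 × |296 °C − 26.7 °C| / 0.00817 = 9.17×10^6 W

Q = 9.17×10^6 W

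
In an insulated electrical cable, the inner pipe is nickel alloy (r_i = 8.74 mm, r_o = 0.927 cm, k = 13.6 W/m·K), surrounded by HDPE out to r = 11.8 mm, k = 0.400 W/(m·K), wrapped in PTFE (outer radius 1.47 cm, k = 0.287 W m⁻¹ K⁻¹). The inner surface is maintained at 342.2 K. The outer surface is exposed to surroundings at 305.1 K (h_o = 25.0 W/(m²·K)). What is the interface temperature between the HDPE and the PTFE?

Series thermal resistances, inner to outer:
  R'_nickel alloy = ln(0.00927/0.00874)/(2πk) = 0.05887/(2π·13.6) = 6.890×10^-4 m·K/W
  R'_HDPE = ln(0.0118/0.00927)/(2πk) = 0.2413/(2π·0.400) = 0.09602 m·K/W
  R'_PTFE = ln(0.0147/0.0118)/(2πk) = 0.2197/(2π·0.287) = 0.1219 m·K/W
  R'_conv,out = 1/(2πr h) = 1/(2π·0.0147·25.0) = 0.4331 m·K/W
ΣR = 6.890×10^-4 + 0.09602 + 0.1219 + 0.4331 = 0.6517 m·K/W
Q' = ΔT/ΣR = (342.2 K − 305.1 K)/0.6517 = 56.93 W/m
From the inner boundary to the HDPE/PTFE interface, ΣR_partial = 0.09671 m·K/W.
T_interface = T_in − Q'·ΣR_partial = 342.2 K − (56.93)(0.09671) = 336.7 K

T = 336.7 K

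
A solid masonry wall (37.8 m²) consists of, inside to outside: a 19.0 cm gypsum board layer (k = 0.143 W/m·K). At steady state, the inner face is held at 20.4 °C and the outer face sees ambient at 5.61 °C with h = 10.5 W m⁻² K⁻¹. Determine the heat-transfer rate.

Treat each layer as a resistance in series:
  R_gypsum board = L/(kA) = 0.190/(0.143·37.8) = 0.03515 K/W
  R_conv,out = 1/(hA) = 1/(10.5·37.8) = 0.002520 K/W
ΣR = 0.03515 + 0.002520 = 0.03767 K/W
Q = ΔT/ΣR = (20.4 °C − 5.61 °C)/0.03767 = 393 W

Q = 393 W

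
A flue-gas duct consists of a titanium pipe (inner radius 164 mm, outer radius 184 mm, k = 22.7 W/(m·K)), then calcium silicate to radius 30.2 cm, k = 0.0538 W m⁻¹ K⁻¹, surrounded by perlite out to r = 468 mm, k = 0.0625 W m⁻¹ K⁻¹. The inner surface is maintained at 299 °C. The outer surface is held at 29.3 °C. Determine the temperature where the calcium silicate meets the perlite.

Series thermal resistances, inner to outer:
  R'_titanium = ln(0.184/0.164)/(2πk) = 0.1151/(2π·22.7) = 8.068×10^-4 m·K/W
  R'_calcium silicate = ln(0.302/0.184)/(2πk) = 0.4955/(2π·0.0538) = 1.466 m·K/W
  R'_perlite = ln(0.468/0.302)/(2πk) = 0.4380/(2π·0.0625) = 1.115 m·K/W
ΣR = 8.068×10^-4 + 1.466 + 1.115 = 2.582 m·K/W
Q' = ΔT/ΣR = (299 °C − 29.3 °C)/2.582 = 104.5 W/m
From the inner boundary to the calcium silicate/perlite interface, ΣR_partial = 1.467 m·K/W.
T_interface = T_in − Q'·ΣR_partial = 299 °C − (104.5)(1.467) = 146 °C

T = 146 °C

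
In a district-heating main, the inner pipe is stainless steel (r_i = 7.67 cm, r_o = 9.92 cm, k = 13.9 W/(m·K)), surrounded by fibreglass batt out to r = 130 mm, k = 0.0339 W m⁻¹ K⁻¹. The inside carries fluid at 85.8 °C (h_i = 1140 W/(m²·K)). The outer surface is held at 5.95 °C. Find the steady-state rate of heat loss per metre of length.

Series thermal resistances, inner to outer:
  R'_conv,in = 1/(2πr h) = 1/(2π·0.0767·1140) = 0.001820 m·K/W
  R'_stainless steel = ln(0.0992/0.0767)/(2πk) = 0.2572/(2π·13.9) = 0.002945 m·K/W
  R'_fibreglass batt = ln(0.130/0.0992)/(2πk) = 0.2704/(2π·0.0339) = 1.269 m·K/W
ΣR = 0.001820 + 0.002945 + 1.269 = 1.274 m·K/W
Q' = ΔT/ΣR = (85.8 °C − 5.95 °C)/1.274 = 62.7 W/m

Q' = 62.7 W/m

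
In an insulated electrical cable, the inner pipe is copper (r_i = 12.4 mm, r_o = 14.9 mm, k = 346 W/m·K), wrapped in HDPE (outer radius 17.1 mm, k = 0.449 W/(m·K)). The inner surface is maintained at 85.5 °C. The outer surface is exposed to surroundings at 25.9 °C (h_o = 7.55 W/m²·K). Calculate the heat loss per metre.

Q' = 46.5 W/m

Series thermal resistances, inner to outer:
  R'_copper = ln(0.0149/0.0124)/(2πk) = 0.1837/(2π·346) = 8.448×10^-5 m·K/W
  R'_HDPE = ln(0.0171/0.0149)/(2πk) = 0.1377/(2π·0.449) = 0.04882 m·K/W
  R'_conv,out = 1/(2πr h) = 1/(2π·0.0171·7.55) = 1.233 m·K/W
ΣR = 8.448×10^-5 + 0.04882 + 1.233 = 1.282 m·K/W
Q' = ΔT/ΣR = (85.5 °C − 25.9 °C)/1.282 = 46.5 W/m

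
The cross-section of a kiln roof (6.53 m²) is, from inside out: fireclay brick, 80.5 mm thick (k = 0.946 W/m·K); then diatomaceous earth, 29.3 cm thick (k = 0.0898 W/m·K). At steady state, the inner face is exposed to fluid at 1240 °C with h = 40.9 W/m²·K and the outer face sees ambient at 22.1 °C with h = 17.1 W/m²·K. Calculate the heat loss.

Q = 2.32 kW

Treat each layer as a resistance in series:
  R_conv,in = 1/(hA) = 1/(40.9·6.53) = 0.003744 K/W
  R_fireclay brick = L/(kA) = 0.0805/(0.946·6.53) = 0.01303 K/W
  R_diatomaceous earth = L/(kA) = 0.293/(0.0898·6.53) = 0.4997 K/W
  R_conv,out = 1/(hA) = 1/(17.1·6.53) = 0.008956 K/W
ΣR = 0.003744 + 0.01303 + 0.4997 + 0.008956 = 0.5254 K/W
Q = ΔT/ΣR = (1240 °C − 22.1 °C)/0.5254 = 2320 W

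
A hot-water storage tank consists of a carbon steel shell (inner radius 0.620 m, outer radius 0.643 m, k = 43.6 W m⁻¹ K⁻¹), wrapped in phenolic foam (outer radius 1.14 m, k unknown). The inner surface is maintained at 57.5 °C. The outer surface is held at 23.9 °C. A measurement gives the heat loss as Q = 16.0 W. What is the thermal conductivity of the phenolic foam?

ΣR = ΔT/Q = |57.5 − 23.9|/16.0 = 2.100 K/W
Known resistances:
  R_carbon steel = (1/0.620 − 1/0.643)/(4πk) = 0.05769/(4π·43.6) = 1.053×10^-4 K/W
R_phenolic foam = ΣR − ΣR_known = 2.100 − 1.053×10^-4 = 2.100 K/W
(1/r₁−1/r₂)/(4πk) = 2.100 ⇒ k = 0.6780/(4π·2.100) = 0.0257 W/m·K

k = 0.0257 W/m·K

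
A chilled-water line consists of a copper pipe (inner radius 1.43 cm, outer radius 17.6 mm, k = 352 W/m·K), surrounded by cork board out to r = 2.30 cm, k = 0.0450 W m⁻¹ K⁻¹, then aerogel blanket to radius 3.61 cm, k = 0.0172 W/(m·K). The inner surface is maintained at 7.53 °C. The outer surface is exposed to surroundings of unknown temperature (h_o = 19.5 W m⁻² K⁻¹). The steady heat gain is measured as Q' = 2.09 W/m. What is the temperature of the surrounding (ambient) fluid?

Series resistances:
  R'_copper = ln(0.0176/0.0143)/(2πk) = 0.2076/(2π·352) = 9.388×10^-5 m·K/W
  R'_cork board = ln(0.0230/0.0176)/(2πk) = 0.2676/(2π·0.0450) = 0.9464 m·K/W
  R'_aerogel blanket = ln(0.0361/0.0230)/(2πk) = 0.4508/(2π·0.0172) = 4.171 m·K/W
  R'_conv,out = 1/(2πr h) = 1/(2π·0.0361·19.5) = 0.2261 m·K/W
ΣR = 5.344 m·K/W
ΔT = Q'·ΣR = 2.09 × 5.344 = 11.17 K
Heat flows inward, so T_out = T_in + ΔT = 7.53 + 11.17 = 18.7 °C

T_out = 18.7 °C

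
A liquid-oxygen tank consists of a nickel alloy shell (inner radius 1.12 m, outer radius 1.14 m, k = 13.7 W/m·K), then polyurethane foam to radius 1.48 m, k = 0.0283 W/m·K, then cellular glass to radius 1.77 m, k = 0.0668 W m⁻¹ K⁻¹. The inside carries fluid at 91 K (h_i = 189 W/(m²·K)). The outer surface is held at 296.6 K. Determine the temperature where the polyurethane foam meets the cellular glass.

T = 257.8 K

Series thermal resistances, inner to outer:
  R_conv,in = 1/(4πr²h) = 1/(4π·1.12²·189) = 3.357×10^-4 K/W
  R_nickel alloy = (1/1.12 − 1/1.14)/(4πk) = 0.01566/(4π·13.7) = 9.099×10^-5 K/W
  R_polyurethane foam = (1/1.14 − 1/1.48)/(4πk) = 0.2015/(4π·0.0283) = 0.5667 K/W
  R_cellular glass = (1/1.48 − 1/1.77)/(4πk) = 0.1107/(4π·0.0668) = 0.1319 K/W
ΣR = 3.357×10^-4 + 9.099×10^-5 + 0.5667 + 0.1319 = 0.6990 K/W
Q = ΔT/ΣR = (91 K − 296.6 K)/0.6990 = -294.1 W
From the inner boundary to the polyurethane foam/cellular glass interface, ΣR_partial = 0.5671 K/W.
T_interface = T_in − Q·ΣR_partial = 91 K − (-294.1)(0.5671) = 257.8 K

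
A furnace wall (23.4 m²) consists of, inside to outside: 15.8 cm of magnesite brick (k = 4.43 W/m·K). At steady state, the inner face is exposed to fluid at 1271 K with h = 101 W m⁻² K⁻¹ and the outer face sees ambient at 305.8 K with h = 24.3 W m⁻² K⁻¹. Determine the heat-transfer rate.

Q = 260 kW

Series thermal resistances, inner to outer:
  R_conv,in = 1/(hA) = 1/(101·23.4) = 4.231×10^-4 K/W
  R_magnesite brick = L/(kA) = 0.158/(4.43·23.4) = 0.001524 K/W
  R_conv,out = 1/(hA) = 1/(24.3·23.4) = 0.001759 K/W
ΣR = 4.231×10^-4 + 0.001524 + 0.001759 = 0.003706 K/W
Q = ΔT/ΣR = (1271 K − 305.8 K)/0.003706 = 2.60×10^5 W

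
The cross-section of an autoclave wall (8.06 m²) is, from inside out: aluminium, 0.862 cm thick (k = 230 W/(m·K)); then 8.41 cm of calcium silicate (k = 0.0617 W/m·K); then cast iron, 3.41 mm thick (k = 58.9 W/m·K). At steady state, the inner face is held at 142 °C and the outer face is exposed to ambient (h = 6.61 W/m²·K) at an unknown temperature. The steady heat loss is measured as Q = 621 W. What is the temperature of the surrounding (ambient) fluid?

T_out = 25.3 °C

Sum the resistances:
  R_aluminium = L/(kA) = 0.00862/(230·8.06) = 4.650×10^-6 K/W
  R_calcium silicate = L/(kA) = 0.0841/(0.0617·8.06) = 0.1691 K/W
  R_cast iron = L/(kA) = 0.00341/(58.9·8.06) = 7.183×10^-6 K/W
  R_conv,out = 1/(hA) = 1/(6.61·8.06) = 0.01877 K/W
ΣR = 0.1879 K/W
ΔT = Q·ΣR = 621 × 0.1879 = 116.7 K
Heat flows outward, so T_out = T_in − ΔT = 142 − 116.7 = 25.3 °C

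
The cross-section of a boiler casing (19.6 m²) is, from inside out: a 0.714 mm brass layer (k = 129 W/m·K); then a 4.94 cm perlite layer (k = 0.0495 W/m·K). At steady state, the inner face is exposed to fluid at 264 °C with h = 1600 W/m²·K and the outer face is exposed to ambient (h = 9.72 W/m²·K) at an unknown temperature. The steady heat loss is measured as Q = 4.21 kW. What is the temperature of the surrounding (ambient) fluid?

T_out = 27.4 °C

Series resistances:
  R_conv,in = 1/(hA) = 1/(1600·19.6) = 3.189×10^-5 K/W
  R_brass = L/(kA) = 7.14×10^-4/(129·19.6) = 2.824×10^-7 K/W
  R_perlite = L/(kA) = 0.0494/(0.0495·19.6) = 0.05092 K/W
  R_conv,out = 1/(hA) = 1/(9.72·19.6) = 0.005249 K/W
ΣR = 0.05620 K/W
ΔT = Q·ΣR = 4210 × 0.05620 = 236.6 K
Heat flows outward, so T_out = T_in − ΔT = 264 − 236.6 = 27.4 °C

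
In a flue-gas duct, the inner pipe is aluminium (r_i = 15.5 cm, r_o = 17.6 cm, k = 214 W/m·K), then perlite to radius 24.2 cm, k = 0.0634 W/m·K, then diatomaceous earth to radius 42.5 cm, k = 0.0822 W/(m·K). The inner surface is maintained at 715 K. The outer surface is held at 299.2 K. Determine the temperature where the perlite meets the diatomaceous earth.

T = 539 K

Treat each layer as a resistance in series:
  R'_aluminium = ln(0.176/0.155)/(2πk) = 0.1271/(2π·214) = 9.450×10^-5 m·K/W
  R'_perlite = ln(0.242/0.176)/(2πk) = 0.3185/(2π·0.0634) = 0.7994 m·K/W
  R'_diatomaceous earth = ln(0.425/0.242)/(2πk) = 0.5632/(2π·0.0822) = 1.090 m·K/W
ΣR = 9.450×10^-5 + 0.7994 + 1.090 = 1.889 m·K/W
Q' = ΔT/ΣR = (715 K − 299.2 K)/1.889 = 220.1 W/m
From the inner boundary to the perlite/diatomaceous earth interface, ΣR_partial = 0.7995 m·K/W.
T_interface = T_in − Q'·ΣR_partial = 715 K − (220.1)(0.7995) = 539 K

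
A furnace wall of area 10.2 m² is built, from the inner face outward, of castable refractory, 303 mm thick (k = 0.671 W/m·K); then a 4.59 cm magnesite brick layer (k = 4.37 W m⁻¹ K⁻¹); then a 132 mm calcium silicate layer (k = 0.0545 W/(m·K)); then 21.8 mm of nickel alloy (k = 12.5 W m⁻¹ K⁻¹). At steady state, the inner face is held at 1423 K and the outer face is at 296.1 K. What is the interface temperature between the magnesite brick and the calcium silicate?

Resistance network (inner→outer):
  R_castable refractory = L/(kA) = 0.303/(0.671·10.2) = 0.04427 K/W
  R_magnesite brick = L/(kA) = 0.0459/(4.37·10.2) = 0.001030 K/W
  R_calcium silicate = L/(kA) = 0.132/(0.0545·10.2) = 0.2375 K/W
  R_nickel alloy = L/(kA) = 0.0218/(12.5·10.2) = 1.710×10^-4 K/W
ΣR = 0.04427 + 0.001030 + 0.2375 + 1.710×10^-4 = 0.2830 K/W
Q = ΔT/ΣR = (1423 K − 296.1 K)/0.2830 = 3982 W
From the inner boundary to the magnesite brick/calcium silicate interface, ΣR_partial = 0.04530 K/W.
T_interface = T_in − Q·ΣR_partial = 1423 K − (3982)(0.04530) = 1243 K

T = 1243 K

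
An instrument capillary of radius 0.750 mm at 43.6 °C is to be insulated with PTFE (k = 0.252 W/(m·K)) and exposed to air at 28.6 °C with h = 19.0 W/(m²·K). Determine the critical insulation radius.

r_cr = 1.33 cm

For a cylinder, r_cr = k_ins/h = 0.252/19.0 = 0.0133 m = 1.33 cm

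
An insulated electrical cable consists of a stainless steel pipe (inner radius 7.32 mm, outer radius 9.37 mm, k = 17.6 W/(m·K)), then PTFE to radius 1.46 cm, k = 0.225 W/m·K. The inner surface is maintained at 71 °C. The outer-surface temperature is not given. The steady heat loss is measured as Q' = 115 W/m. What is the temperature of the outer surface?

Series resistances:
  R'_stainless steel = ln(0.00937/0.00732)/(2πk) = 0.2469/(2π·17.6) = 0.002233 m·K/W
  R'_PTFE = ln(0.0146/0.00937)/(2πk) = 0.4435/(2π·0.225) = 0.3137 m·K/W
ΣR = 0.3160 m·K/W
ΔT = Q'·ΣR = 115 × 0.3160 = 36.34 K
Heat flows outward, so T_out = T_in − ΔT = 71 − 36.34 = 34.7 °C

T_out = 34.7 °C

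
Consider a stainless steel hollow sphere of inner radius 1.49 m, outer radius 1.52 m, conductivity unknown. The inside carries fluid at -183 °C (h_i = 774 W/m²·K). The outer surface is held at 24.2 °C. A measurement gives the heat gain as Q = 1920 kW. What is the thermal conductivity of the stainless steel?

k = 17.1 W/m·K

ΣR = ΔT/Q = |-183 − 24.2|/1.92×10^6 = 1.079×10^-4 K/W
Known resistances:
  R_conv,in = 1/(4πr²h) = 1/(4π·1.49²·774) = 4.631×10^-5 K/W
R_stainless steel = ΣR − ΣR_known = 1.079×10^-4 − 4.631×10^-5 = 6.159×10^-5 K/W
(1/r₁−1/r₂)/(4πk) = 6.159×10^-5 ⇒ k = 0.01325/(4π·6.159×10^-5) = 17.1 W/m·K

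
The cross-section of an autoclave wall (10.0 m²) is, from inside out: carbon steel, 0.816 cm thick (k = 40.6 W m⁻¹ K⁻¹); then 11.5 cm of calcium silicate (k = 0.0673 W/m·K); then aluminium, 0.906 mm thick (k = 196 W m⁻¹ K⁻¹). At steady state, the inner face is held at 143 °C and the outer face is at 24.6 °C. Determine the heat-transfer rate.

Q = 693 W

Resistance network (inner→outer):
  R_carbon steel = L/(kA) = 0.00816/(40.6·10.0) = 2.010×10^-5 K/W
  R_calcium silicate = L/(kA) = 0.115/(0.0673·10.0) = 0.1709 K/W
  R_aluminium = L/(kA) = 9.06×10^-4/(196·10.0) = 4.622×10^-7 K/W
ΣR = 2.010×10^-5 + 0.1709 + 4.622×10^-7 = 0.1709 K/W
Q = ΔT/ΣR = (143 °C − 24.6 °C)/0.1709 = 693 W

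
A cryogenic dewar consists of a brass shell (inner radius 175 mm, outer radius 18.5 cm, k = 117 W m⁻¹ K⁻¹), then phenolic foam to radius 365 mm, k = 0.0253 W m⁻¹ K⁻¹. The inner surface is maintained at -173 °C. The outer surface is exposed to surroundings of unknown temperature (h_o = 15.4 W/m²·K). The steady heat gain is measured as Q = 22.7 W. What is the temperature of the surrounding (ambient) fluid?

T_out = 18.2 °C

Sum the resistances:
  R_brass = (1/0.175 − 1/0.185)/(4πk) = 0.3089/(4π·117) = 2.101×10^-4 K/W
  R_phenolic foam = (1/0.185 − 1/0.365)/(4πk) = 2.666/(4π·0.0253) = 8.385 K/W
  R_conv,out = 1/(4πr²h) = 1/(4π·0.365²·15.4) = 0.03879 K/W
ΣR = 8.424 K/W
ΔT = Q·ΣR = 22.7 × 8.424 = 191.2 K
Heat flows inward, so T_out = T_in + ΔT = -173 + 191.2 = 18.2 °C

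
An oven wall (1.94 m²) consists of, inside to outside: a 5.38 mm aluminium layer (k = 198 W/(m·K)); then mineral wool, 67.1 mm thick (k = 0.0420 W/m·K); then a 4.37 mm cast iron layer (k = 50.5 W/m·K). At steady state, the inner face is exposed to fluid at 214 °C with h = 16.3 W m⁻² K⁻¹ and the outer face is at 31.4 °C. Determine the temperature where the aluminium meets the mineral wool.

Series thermal resistances, inner to outer:
  R_conv,in = 1/(hA) = 1/(16.3·1.94) = 0.03162 K/W
  R_aluminium = L/(kA) = 0.00538/(198·1.94) = 1.401×10^-5 K/W
  R_mineral wool = L/(kA) = 0.0671/(0.0420·1.94) = 0.8235 K/W
  R_cast iron = L/(kA) = 0.00437/(50.5·1.94) = 4.461×10^-5 K/W
ΣR = 0.03162 + 1.401×10^-5 + 0.8235 + 4.461×10^-5 = 0.8552 K/W
Q = ΔT/ΣR = (214 °C − 31.4 °C)/0.8552 = 213.5 W
From the inner boundary to the aluminium/mineral wool interface, ΣR_partial = 0.03163 K/W.
T_interface = T_in − Q·ΣR_partial = 214 °C − (213.5)(0.03163) = 207 °C

T = 207 °C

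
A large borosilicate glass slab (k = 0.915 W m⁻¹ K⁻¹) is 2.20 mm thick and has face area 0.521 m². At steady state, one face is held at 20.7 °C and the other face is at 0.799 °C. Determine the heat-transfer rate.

Q = 4.31 kW

Q = kA·ΔT/L = 0.915 × 0.521 × |20.7 °C − 0.799 °C| / 0.00220 = 4310 W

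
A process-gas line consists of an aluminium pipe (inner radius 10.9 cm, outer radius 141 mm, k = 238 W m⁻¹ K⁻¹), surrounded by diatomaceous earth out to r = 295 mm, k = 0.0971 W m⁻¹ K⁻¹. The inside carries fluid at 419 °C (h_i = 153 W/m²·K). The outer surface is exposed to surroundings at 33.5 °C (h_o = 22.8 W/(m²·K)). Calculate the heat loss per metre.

Q' = 310 W/m

Treat each layer as a resistance in series:
  R'_conv,in = 1/(2πr h) = 1/(2π·0.109·153) = 0.009543 m·K/W
  R'_aluminium = ln(0.141/0.109)/(2πk) = 0.2574/(2π·238) = 1.721×10^-4 m·K/W
  R'_diatomaceous earth = ln(0.295/0.141)/(2πk) = 0.7382/(2π·0.0971) = 1.210 m·K/W
  R'_conv,out = 1/(2πr h) = 1/(2π·0.295·22.8) = 0.02366 m·K/W
ΣR = 0.009543 + 1.721×10^-4 + 1.210 + 0.02366 = 1.243 m·K/W
Q' = ΔT/ΣR = (419 °C − 33.5 °C)/1.243 = 310 W/m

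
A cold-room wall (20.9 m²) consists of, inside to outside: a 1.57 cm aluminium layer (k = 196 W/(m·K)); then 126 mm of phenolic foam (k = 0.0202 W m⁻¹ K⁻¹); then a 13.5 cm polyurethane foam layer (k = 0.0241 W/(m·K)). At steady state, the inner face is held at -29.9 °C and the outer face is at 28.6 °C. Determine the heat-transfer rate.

Q = 103 W

Treat each layer as a resistance in series:
  R_aluminium = L/(kA) = 0.0157/(196·20.9) = 3.833×10^-6 K/W
  R_phenolic foam = L/(kA) = 0.126/(0.0202·20.9) = 0.2985 K/W
  R_polyurethane foam = L/(kA) = 0.135/(0.0241·20.9) = 0.2680 K/W
ΣR = 3.833×10^-6 + 0.2985 + 0.2680 = 0.5665 K/W
Q = ΔT/ΣR = (-29.9 °C − 28.6 °C)/0.5665 = -103 W
(Negative Q ⇒ heat flows inward; heat gain = 103 W.)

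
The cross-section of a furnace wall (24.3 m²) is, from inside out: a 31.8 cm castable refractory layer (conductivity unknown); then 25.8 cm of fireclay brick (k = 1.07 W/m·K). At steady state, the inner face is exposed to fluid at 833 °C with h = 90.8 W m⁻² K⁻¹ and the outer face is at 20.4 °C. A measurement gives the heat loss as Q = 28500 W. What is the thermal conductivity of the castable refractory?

ΣR = ΔT/Q = |833 − 20.4|/28500 = 0.02851 K/W
Known resistances:
  R_conv,in = 1/(hA) = 1/(90.8·24.3) = 4.532×10^-4 K/W
  R_fireclay brick = L/(kA) = 0.258/(1.07·24.3) = 0.009923 K/W
R_castable refractory = ΣR − ΣR_known = 0.02851 − 0.01038 = 0.01813 K/W
L/(kA) = 0.01813 ⇒ k = 0.318/(0.01813·24.3) = 0.722 W/m·K

k = 0.722 W/m·K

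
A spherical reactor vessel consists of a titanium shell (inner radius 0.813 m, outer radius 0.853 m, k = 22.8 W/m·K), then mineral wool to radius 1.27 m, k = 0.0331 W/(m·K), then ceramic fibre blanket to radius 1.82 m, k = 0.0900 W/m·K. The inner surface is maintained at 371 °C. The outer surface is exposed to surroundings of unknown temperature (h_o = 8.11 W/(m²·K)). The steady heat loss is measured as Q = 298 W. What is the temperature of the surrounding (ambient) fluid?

Sum the resistances:
  R_titanium = (1/0.813 − 1/0.853)/(4πk) = 0.05768/(4π·22.8) = 2.013×10^-4 K/W
  R_mineral wool = (1/0.853 − 1/1.27)/(4πk) = 0.3849/(4π·0.0331) = 0.9254 K/W
  R_ceramic fibre blanket = (1/1.27 − 1/1.82)/(4πk) = 0.2380/(4π·0.0900) = 0.2104 K/W
  R_conv,out = 1/(4πr²h) = 1/(4π·1.82²·8.11) = 0.002962 K/W
ΣR = 1.139 K/W
ΔT = Q·ΣR = 298 × 1.139 = 339.4 K
Heat flows outward, so T_out = T_in − ΔT = 371 − 339.4 = 31.6 °C

T_out = 31.6 °C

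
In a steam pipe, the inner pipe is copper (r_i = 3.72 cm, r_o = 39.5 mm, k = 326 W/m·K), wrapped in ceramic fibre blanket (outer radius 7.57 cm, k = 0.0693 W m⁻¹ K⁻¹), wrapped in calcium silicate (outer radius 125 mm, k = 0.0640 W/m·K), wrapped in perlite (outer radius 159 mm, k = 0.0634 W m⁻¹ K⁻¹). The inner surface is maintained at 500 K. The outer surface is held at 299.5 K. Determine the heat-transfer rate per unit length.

Q' = 59.9 W/m

Treat each layer as a resistance in series:
  R'_copper = ln(0.0395/0.0372)/(2πk) = 0.05999/(2π·326) = 2.929×10^-5 m·K/W
  R'_ceramic fibre blanket = ln(0.0757/0.0395)/(2πk) = 0.6505/(2π·0.0693) = 1.494 m·K/W
  R'_calcium silicate = ln(0.125/0.0757)/(2πk) = 0.5015/(2π·0.0640) = 1.247 m·K/W
  R'_perlite = ln(0.159/0.125)/(2πk) = 0.2406/(2π·0.0634) = 0.6040 m·K/W
ΣR = 2.929×10^-5 + 1.494 + 1.247 + 0.6040 = 3.345 m·K/W
Q' = ΔT/ΣR = (500 K − 299.5 K)/3.345 = 59.9 W/m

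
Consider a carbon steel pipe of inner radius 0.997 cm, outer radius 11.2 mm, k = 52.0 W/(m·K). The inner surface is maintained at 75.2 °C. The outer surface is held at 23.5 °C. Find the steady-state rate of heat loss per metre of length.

Q' = 145 kW/m

Q' = 2πk·ΔT/ln(r₂/r₁) = 2π × 52.0 × 51.7 / ln(0.0112/0.00997) = 1.45×10^5 W/m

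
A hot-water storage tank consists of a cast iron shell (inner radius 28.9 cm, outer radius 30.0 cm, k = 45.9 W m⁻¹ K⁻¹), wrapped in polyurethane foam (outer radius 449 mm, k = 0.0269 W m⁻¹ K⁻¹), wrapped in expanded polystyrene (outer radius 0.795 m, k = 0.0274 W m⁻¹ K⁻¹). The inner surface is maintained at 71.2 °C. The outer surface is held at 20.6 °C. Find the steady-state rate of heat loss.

Resistance network (inner→outer):
  R_cast iron = (1/0.289 − 1/0.300)/(4πk) = 0.1269/(4π·45.9) = 2.200×10^-4 K/W
  R_polyurethane foam = (1/0.300 − 1/0.449)/(4πk) = 1.106/(4π·0.0269) = 3.272 K/W
  R_expanded polystyrene = (1/0.449 − 1/0.795)/(4πk) = 0.9693/(4π·0.0274) = 2.815 K/W
ΣR = 2.200×10^-4 + 3.272 + 2.815 = 6.087 K/W
Q = ΔT/ΣR = (71.2 °C − 20.6 °C)/6.087 = 8.31 W

Q = 8.31 W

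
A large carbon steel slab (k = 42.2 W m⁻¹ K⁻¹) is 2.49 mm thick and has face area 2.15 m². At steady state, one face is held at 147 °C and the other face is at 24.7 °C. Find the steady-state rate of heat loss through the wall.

Q = 4.46×10^6 W

Q = kA·ΔT/L = 42.2 × 2.15 × |147 °C − 24.7 °C| / 0.00249 = 4.46×10^6 W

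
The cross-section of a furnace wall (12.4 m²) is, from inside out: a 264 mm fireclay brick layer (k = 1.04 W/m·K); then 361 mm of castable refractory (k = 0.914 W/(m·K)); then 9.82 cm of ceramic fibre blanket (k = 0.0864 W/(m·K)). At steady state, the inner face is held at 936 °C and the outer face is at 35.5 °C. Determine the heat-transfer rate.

Series thermal resistances, inner to outer:
  R_fireclay brick = L/(kA) = 0.264/(1.04·12.4) = 0.02047 K/W
  R_castable refractory = L/(kA) = 0.361/(0.914·12.4) = 0.03185 K/W
  R_ceramic fibre blanket = L/(kA) = 0.0982/(0.0864·12.4) = 0.09166 K/W
ΣR = 0.02047 + 0.03185 + 0.09166 = 0.1440 K/W
Q = ΔT/ΣR = (936 °C − 35.5 °C)/0.1440 = 6250 W

Q = 6.25 kW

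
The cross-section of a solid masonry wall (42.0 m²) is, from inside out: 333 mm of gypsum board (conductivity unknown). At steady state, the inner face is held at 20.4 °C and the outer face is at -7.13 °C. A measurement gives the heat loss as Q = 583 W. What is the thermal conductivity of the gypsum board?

k = 0.168 W/m·K

ΣR = ΔT/Q = |20.4 − -7.13|/583 = 0.04722 K/W
L/(kA) = 0.04722 ⇒ k = 0.333/(0.04722·42.0) = 0.168 W/m·K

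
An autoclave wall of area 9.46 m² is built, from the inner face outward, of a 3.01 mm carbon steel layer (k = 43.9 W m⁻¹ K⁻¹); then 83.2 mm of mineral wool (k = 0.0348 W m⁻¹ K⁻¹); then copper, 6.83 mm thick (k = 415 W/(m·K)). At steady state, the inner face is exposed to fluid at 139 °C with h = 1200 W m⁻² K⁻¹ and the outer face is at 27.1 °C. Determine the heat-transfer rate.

Treat each layer as a resistance in series:
  R_conv,in = 1/(hA) = 1/(1200·9.46) = 8.809×10^-5 K/W
  R_carbon steel = L/(kA) = 0.00301/(43.9·9.46) = 7.248×10^-6 K/W
  R_mineral wool = L/(kA) = 0.0832/(0.0348·9.46) = 0.2527 K/W
  R_copper = L/(kA) = 0.00683/(415·9.46) = 1.740×10^-6 K/W
ΣR = 8.809×10^-5 + 7.248×10^-6 + 0.2527 + 1.740×10^-6 = 0.2528 K/W
Q = ΔT/ΣR = (139 °C − 27.1 °C)/0.2528 = 443 W

Q = 443 W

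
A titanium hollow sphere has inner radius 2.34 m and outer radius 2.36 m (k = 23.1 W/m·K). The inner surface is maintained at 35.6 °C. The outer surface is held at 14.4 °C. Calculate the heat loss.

Q = 1700 kW

Q = 4πk·ΔT/(1/r₁ − 1/r₂) = 4π × 23.1 × 21.2 / (1/2.34 − 1/2.36) = 1.70×10^6 W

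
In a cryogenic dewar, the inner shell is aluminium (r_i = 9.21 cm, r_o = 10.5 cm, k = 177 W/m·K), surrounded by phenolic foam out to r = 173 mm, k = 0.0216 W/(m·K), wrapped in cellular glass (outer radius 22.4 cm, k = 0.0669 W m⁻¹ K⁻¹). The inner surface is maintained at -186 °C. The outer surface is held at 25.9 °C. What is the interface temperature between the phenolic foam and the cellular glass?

Treat each layer as a resistance in series:
  R_aluminium = (1/0.0921 − 1/0.105)/(4πk) = 1.334/(4π·177) = 5.997×10^-4 K/W
  R_phenolic foam = (1/0.105 − 1/0.173)/(4πk) = 3.743/(4π·0.0216) = 13.79 K/W
  R_cellular glass = (1/0.173 − 1/0.224)/(4πk) = 1.316/(4π·0.0669) = 1.565 K/W
ΣR = 5.997×10^-4 + 13.79 + 1.565 = 15.36 K/W
Q = ΔT/ΣR = (-186 °C − 25.9 °C)/15.36 = -13.80 W
From the inner boundary to the phenolic foam/cellular glass interface, ΣR_partial = 13.79 K/W.
T_interface = T_in − Q·ΣR_partial = -186 °C − (-13.80)(13.79) = 4.3 °C

T = 4.3 °C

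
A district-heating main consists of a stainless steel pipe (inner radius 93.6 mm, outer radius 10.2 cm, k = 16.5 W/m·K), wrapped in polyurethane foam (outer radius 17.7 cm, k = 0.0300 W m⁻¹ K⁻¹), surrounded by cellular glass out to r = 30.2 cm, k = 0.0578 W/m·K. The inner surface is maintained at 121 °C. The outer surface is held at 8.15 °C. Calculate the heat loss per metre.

Q' = 25.7 W/m

Resistance network (inner→outer):
  R'_stainless steel = ln(0.102/0.0936)/(2πk) = 0.08594/(2π·16.5) = 8.290×10^-4 m·K/W
  R'_polyurethane foam = ln(0.177/0.102)/(2πk) = 0.5512/(2π·0.0300) = 2.924 m·K/W
  R'_cellular glass = ln(0.302/0.177)/(2πk) = 0.5343/(2π·0.0578) = 1.471 m·K/W
ΣR = 8.290×10^-4 + 2.924 + 1.471 = 4.396 m·K/W
Q' = ΔT/ΣR = (121 °C − 8.15 °C)/4.396 = 25.7 W/m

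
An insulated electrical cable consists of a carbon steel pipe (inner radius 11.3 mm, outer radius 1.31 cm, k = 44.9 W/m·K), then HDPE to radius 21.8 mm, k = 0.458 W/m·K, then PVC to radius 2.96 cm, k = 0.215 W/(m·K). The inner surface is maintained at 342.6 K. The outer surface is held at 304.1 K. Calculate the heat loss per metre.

Resistance network (inner→outer):
  R'_carbon steel = ln(0.0131/0.0113)/(2πk) = 0.1478/(2π·44.9) = 5.239×10^-4 m·K/W
  R'_HDPE = ln(0.0218/0.0131)/(2πk) = 0.5093/(2π·0.458) = 0.1770 m·K/W
  R'_PVC = ln(0.0296/0.0218)/(2πk) = 0.3059/(2π·0.215) = 0.2264 m·K/W
ΣR = 5.239×10^-4 + 0.1770 + 0.2264 = 0.4039 m·K/W
Q' = ΔT/ΣR = (342.6 K − 304.1 K)/0.4039 = 95.3 W/m

Q' = 95.3 W/m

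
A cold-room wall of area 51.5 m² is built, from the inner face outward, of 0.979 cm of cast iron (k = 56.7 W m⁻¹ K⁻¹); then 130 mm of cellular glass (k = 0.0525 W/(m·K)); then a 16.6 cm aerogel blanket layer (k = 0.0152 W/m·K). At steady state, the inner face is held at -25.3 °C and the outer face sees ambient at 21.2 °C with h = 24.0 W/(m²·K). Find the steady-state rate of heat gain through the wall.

Treat each layer as a resistance in series:
  R_cast iron = L/(kA) = 0.00979/(56.7·51.5) = 3.353×10^-6 K/W
  R_cellular glass = L/(kA) = 0.130/(0.0525·51.5) = 0.04808 K/W
  R_aerogel blanket = L/(kA) = 0.166/(0.0152·51.5) = 0.2121 K/W
  R_conv,out = 1/(hA) = 1/(24.0·51.5) = 8.091×10^-4 K/W
ΣR = 3.353×10^-6 + 0.04808 + 0.2121 + 8.091×10^-4 = 0.2610 K/W
Q = ΔT/ΣR = (-25.3 °C − 21.2 °C)/0.2610 = -178 W
(Negative Q ⇒ heat flows inward; heat gain = 178 W.)

Q = 178 W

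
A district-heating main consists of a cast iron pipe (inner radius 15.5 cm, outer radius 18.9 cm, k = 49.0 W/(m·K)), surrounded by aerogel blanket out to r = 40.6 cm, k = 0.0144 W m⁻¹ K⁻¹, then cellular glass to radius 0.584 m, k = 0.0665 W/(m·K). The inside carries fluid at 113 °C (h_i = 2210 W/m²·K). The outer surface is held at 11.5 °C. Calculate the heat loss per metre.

Q' = 10.9 W/m

Resistance network (inner→outer):
  R'_conv,in = 1/(2πr h) = 1/(2π·0.155·2210) = 4.646×10^-4 m·K/W
  R'_cast iron = ln(0.189/0.155)/(2πk) = 0.1983/(2π·49.0) = 6.442×10^-4 m·K/W
  R'_aerogel blanket = ln(0.406/0.189)/(2πk) = 0.7646/(2π·0.0144) = 8.451 m·K/W
  R'_cellular glass = ln(0.584/0.406)/(2πk) = 0.3635/(2π·0.0665) = 0.8701 m·K/W
ΣR = 4.646×10^-4 + 6.442×10^-4 + 8.451 + 0.8701 = 9.322 m·K/W
Q' = ΔT/ΣR = (113 °C − 11.5 °C)/9.322 = 10.9 W/m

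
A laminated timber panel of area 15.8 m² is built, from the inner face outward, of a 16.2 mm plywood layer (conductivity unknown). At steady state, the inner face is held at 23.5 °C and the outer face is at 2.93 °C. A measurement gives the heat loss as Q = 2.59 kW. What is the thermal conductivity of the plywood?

k = 0.129 W/m·K

ΣR = ΔT/Q = |23.5 − 2.93|/2590 = 0.007942 K/W
L/(kA) = 0.007942 ⇒ k = 0.0162/(0.007942·15.8) = 0.129 W/m·K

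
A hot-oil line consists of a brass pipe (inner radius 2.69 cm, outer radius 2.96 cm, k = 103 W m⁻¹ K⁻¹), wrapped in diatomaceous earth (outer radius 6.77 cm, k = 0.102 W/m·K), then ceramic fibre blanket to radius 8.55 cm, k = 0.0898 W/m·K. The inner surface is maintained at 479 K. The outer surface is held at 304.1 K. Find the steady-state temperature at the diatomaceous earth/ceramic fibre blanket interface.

T = 346.5 K

Treat each layer as a resistance in series:
  R'_brass = ln(0.0296/0.0269)/(2πk) = 0.09565/(2π·103) = 1.478×10^-4 m·K/W
  R'_diatomaceous earth = ln(0.0677/0.0296)/(2πk) = 0.8273/(2π·0.102) = 1.291 m·K/W
  R'_ceramic fibre blanket = ln(0.0855/0.0677)/(2πk) = 0.2334/(2π·0.0898) = 0.4137 m·K/W
ΣR = 1.478×10^-4 + 1.291 + 0.4137 = 1.705 m·K/W
Q' = ΔT/ΣR = (479 K − 304.1 K)/1.705 = 102.6 W/m
From the inner boundary to the diatomaceous earth/ceramic fibre blanket interface, ΣR_partial = 1.291 m·K/W.
T_interface = T_in − Q'·ΣR_partial = 479 K − (102.6)(1.291) = 346.5 K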